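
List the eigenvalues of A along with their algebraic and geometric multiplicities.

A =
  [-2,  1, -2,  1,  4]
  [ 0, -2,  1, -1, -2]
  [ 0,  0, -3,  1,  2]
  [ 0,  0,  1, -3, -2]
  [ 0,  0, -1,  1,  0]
λ = -2: alg = 5, geom = 3

Step 1 — factor the characteristic polynomial to read off the algebraic multiplicities:
  χ_A(x) = (x + 2)^5

Step 2 — compute geometric multiplicities via the rank-nullity identity g(λ) = n − rank(A − λI):
  rank(A − (-2)·I) = 2, so dim ker(A − (-2)·I) = n − 2 = 3

Summary:
  λ = -2: algebraic multiplicity = 5, geometric multiplicity = 3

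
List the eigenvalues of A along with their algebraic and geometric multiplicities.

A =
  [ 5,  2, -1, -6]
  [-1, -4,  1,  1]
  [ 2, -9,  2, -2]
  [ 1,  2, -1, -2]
λ = -1: alg = 3, geom = 1; λ = 4: alg = 1, geom = 1

Step 1 — factor the characteristic polynomial to read off the algebraic multiplicities:
  χ_A(x) = (x - 4)*(x + 1)^3

Step 2 — compute geometric multiplicities via the rank-nullity identity g(λ) = n − rank(A − λI):
  rank(A − (-1)·I) = 3, so dim ker(A − (-1)·I) = n − 3 = 1
  rank(A − (4)·I) = 3, so dim ker(A − (4)·I) = n − 3 = 1

Summary:
  λ = -1: algebraic multiplicity = 3, geometric multiplicity = 1
  λ = 4: algebraic multiplicity = 1, geometric multiplicity = 1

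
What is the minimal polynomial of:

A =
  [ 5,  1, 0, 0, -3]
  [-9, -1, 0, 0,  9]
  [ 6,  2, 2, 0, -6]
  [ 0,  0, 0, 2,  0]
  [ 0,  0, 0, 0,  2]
x^2 - 4*x + 4

The characteristic polynomial is χ_A(x) = (x - 2)^5, so the eigenvalues are known. The minimal polynomial is
  m_A(x) = Π_λ (x − λ)^{k_λ}
where k_λ is the size of the *largest* Jordan block for λ (equivalently, the smallest k with (A − λI)^k v = 0 for every generalised eigenvector v of λ).

  λ = 2: largest Jordan block has size 2, contributing (x − 2)^2

So m_A(x) = (x - 2)^2 = x^2 - 4*x + 4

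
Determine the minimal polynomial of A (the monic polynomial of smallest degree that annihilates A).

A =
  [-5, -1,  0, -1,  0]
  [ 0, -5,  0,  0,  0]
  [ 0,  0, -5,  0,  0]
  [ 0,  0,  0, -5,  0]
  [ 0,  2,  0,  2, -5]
x^2 + 10*x + 25

The characteristic polynomial is χ_A(x) = (x + 5)^5, so the eigenvalues are known. The minimal polynomial is
  m_A(x) = Π_λ (x − λ)^{k_λ}
where k_λ is the size of the *largest* Jordan block for λ (equivalently, the smallest k with (A − λI)^k v = 0 for every generalised eigenvector v of λ).

  λ = -5: largest Jordan block has size 2, contributing (x + 5)^2

So m_A(x) = (x + 5)^2 = x^2 + 10*x + 25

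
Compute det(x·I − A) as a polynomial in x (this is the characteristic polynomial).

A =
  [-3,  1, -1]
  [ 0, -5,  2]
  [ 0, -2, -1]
x^3 + 9*x^2 + 27*x + 27

Expanding det(x·I − A) (e.g. by cofactor expansion or by noting that A is similar to its Jordan form J, which has the same characteristic polynomial as A) gives
  χ_A(x) = x^3 + 9*x^2 + 27*x + 27
which factors as (x + 3)^3. The eigenvalues (with algebraic multiplicities) are λ = -3 with multiplicity 3.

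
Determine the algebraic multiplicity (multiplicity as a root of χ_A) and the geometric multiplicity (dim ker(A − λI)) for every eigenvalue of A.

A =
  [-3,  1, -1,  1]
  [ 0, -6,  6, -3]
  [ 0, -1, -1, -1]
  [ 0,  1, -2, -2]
λ = -3: alg = 4, geom = 2

Step 1 — factor the characteristic polynomial to read off the algebraic multiplicities:
  χ_A(x) = (x + 3)^4

Step 2 — compute geometric multiplicities via the rank-nullity identity g(λ) = n − rank(A − λI):
  rank(A − (-3)·I) = 2, so dim ker(A − (-3)·I) = n − 2 = 2

Summary:
  λ = -3: algebraic multiplicity = 4, geometric multiplicity = 2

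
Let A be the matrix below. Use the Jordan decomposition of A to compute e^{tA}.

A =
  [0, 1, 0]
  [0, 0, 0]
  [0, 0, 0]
e^{tA} =
  [1, t, 0]
  [0, 1, 0]
  [0, 0, 1]

Strategy: write A = P · J · P⁻¹ where J is a Jordan canonical form, so e^{tA} = P · e^{tJ} · P⁻¹, and e^{tJ} can be computed block-by-block.

A has Jordan form
J =
  [0, 1, 0]
  [0, 0, 0]
  [0, 0, 0]
(up to reordering of blocks).

Per-block formulas:
  For a 2×2 Jordan block J_2(0): exp(t · J_2(0)) = e^(0t)·(I + t·N), where N is the 2×2 nilpotent shift.
  For a 1×1 block at λ = 0: exp(t · [0]) = [e^(0t)].

After assembling e^{tJ} and conjugating by P, we get:

e^{tA} =
  [1, t, 0]
  [0, 1, 0]
  [0, 0, 1]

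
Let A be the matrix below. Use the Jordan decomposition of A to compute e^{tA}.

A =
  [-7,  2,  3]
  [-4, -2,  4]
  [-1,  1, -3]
e^{tA} =
  [-t^2*exp(-4*t) - 3*t*exp(-4*t) + exp(-4*t), t^2*exp(-4*t)/2 + 2*t*exp(-4*t), t^2*exp(-4*t) + 3*t*exp(-4*t)]
  [-4*t*exp(-4*t), 2*t*exp(-4*t) + exp(-4*t), 4*t*exp(-4*t)]
  [-t^2*exp(-4*t) - t*exp(-4*t), t^2*exp(-4*t)/2 + t*exp(-4*t), t^2*exp(-4*t) + t*exp(-4*t) + exp(-4*t)]

Strategy: write A = P · J · P⁻¹ where J is a Jordan canonical form, so e^{tA} = P · e^{tJ} · P⁻¹, and e^{tJ} can be computed block-by-block.

A has Jordan form
J =
  [-4,  1,  0]
  [ 0, -4,  1]
  [ 0,  0, -4]
(up to reordering of blocks).

Per-block formulas:
  For a 3×3 Jordan block J_3(-4): exp(t · J_3(-4)) = e^(-4t)·(I + t·N + (t^2/2)·N^2), where N is the 3×3 nilpotent shift.

After assembling e^{tJ} and conjugating by P, we get:

e^{tA} =
  [-t^2*exp(-4*t) - 3*t*exp(-4*t) + exp(-4*t), t^2*exp(-4*t)/2 + 2*t*exp(-4*t), t^2*exp(-4*t) + 3*t*exp(-4*t)]
  [-4*t*exp(-4*t), 2*t*exp(-4*t) + exp(-4*t), 4*t*exp(-4*t)]
  [-t^2*exp(-4*t) - t*exp(-4*t), t^2*exp(-4*t)/2 + t*exp(-4*t), t^2*exp(-4*t) + t*exp(-4*t) + exp(-4*t)]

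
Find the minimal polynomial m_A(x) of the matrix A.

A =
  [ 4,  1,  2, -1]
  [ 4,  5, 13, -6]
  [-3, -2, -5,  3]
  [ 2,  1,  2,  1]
x^4 - 5*x^3 + 9*x^2 - 7*x + 2

The characteristic polynomial is χ_A(x) = (x - 2)*(x - 1)^3, so the eigenvalues are known. The minimal polynomial is
  m_A(x) = Π_λ (x − λ)^{k_λ}
where k_λ is the size of the *largest* Jordan block for λ (equivalently, the smallest k with (A − λI)^k v = 0 for every generalised eigenvector v of λ).

  λ = 1: largest Jordan block has size 3, contributing (x − 1)^3
  λ = 2: largest Jordan block has size 1, contributing (x − 2)

So m_A(x) = (x - 2)*(x - 1)^3 = x^4 - 5*x^3 + 9*x^2 - 7*x + 2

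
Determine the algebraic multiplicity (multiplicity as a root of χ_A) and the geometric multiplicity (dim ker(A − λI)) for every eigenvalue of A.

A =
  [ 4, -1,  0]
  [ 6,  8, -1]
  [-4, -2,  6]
λ = 6: alg = 3, geom = 1

Step 1 — factor the characteristic polynomial to read off the algebraic multiplicities:
  χ_A(x) = (x - 6)^3

Step 2 — compute geometric multiplicities via the rank-nullity identity g(λ) = n − rank(A − λI):
  rank(A − (6)·I) = 2, so dim ker(A − (6)·I) = n − 2 = 1

Summary:
  λ = 6: algebraic multiplicity = 3, geometric multiplicity = 1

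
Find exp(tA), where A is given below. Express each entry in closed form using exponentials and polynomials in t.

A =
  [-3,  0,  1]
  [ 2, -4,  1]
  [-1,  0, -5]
e^{tA} =
  [t*exp(-4*t) + exp(-4*t), 0, t*exp(-4*t)]
  [t^2*exp(-4*t)/2 + 2*t*exp(-4*t), exp(-4*t), t^2*exp(-4*t)/2 + t*exp(-4*t)]
  [-t*exp(-4*t), 0, -t*exp(-4*t) + exp(-4*t)]

Strategy: write A = P · J · P⁻¹ where J is a Jordan canonical form, so e^{tA} = P · e^{tJ} · P⁻¹, and e^{tJ} can be computed block-by-block.

A has Jordan form
J =
  [-4,  1,  0]
  [ 0, -4,  1]
  [ 0,  0, -4]
(up to reordering of blocks).

Per-block formulas:
  For a 3×3 Jordan block J_3(-4): exp(t · J_3(-4)) = e^(-4t)·(I + t·N + (t^2/2)·N^2), where N is the 3×3 nilpotent shift.

After assembling e^{tJ} and conjugating by P, we get:

e^{tA} =
  [t*exp(-4*t) + exp(-4*t), 0, t*exp(-4*t)]
  [t^2*exp(-4*t)/2 + 2*t*exp(-4*t), exp(-4*t), t^2*exp(-4*t)/2 + t*exp(-4*t)]
  [-t*exp(-4*t), 0, -t*exp(-4*t) + exp(-4*t)]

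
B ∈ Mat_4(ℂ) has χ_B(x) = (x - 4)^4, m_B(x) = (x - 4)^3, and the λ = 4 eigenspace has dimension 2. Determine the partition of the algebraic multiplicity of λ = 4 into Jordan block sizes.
Block sizes for λ = 4: [3, 1]

Step 1 — from the characteristic polynomial, algebraic multiplicity of λ = 4 is 4. From dim ker(B − (4)·I) = 2, there are exactly 2 Jordan blocks for λ = 4.
Step 2 — from the minimal polynomial, the factor (x − 4)^3 tells us the largest block for λ = 4 has size 3.
Step 3 — with total size 4, 2 blocks, and largest block 3, the block sizes (in nonincreasing order) are [3, 1].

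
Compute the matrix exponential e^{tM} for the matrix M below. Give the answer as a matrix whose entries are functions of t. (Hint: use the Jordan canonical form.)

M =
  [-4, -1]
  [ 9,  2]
e^{tM} =
  [-3*t*exp(-t) + exp(-t), -t*exp(-t)]
  [9*t*exp(-t), 3*t*exp(-t) + exp(-t)]

Strategy: write M = P · J · P⁻¹ where J is a Jordan canonical form, so e^{tM} = P · e^{tJ} · P⁻¹, and e^{tJ} can be computed block-by-block.

M has Jordan form
J =
  [-1,  1]
  [ 0, -1]
(up to reordering of blocks).

Per-block formulas:
  For a 2×2 Jordan block J_2(-1): exp(t · J_2(-1)) = e^(-1t)·(I + t·N), where N is the 2×2 nilpotent shift.

After assembling e^{tJ} and conjugating by P, we get:

e^{tM} =
  [-3*t*exp(-t) + exp(-t), -t*exp(-t)]
  [9*t*exp(-t), 3*t*exp(-t) + exp(-t)]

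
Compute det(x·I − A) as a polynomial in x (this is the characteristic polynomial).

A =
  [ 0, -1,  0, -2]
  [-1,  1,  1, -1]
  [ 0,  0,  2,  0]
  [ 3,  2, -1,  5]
x^4 - 8*x^3 + 24*x^2 - 32*x + 16

Expanding det(x·I − A) (e.g. by cofactor expansion or by noting that A is similar to its Jordan form J, which has the same characteristic polynomial as A) gives
  χ_A(x) = x^4 - 8*x^3 + 24*x^2 - 32*x + 16
which factors as (x - 2)^4. The eigenvalues (with algebraic multiplicities) are λ = 2 with multiplicity 4.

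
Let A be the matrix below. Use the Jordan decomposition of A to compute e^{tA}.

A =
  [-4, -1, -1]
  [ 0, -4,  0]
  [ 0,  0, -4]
e^{tA} =
  [exp(-4*t), -t*exp(-4*t), -t*exp(-4*t)]
  [0, exp(-4*t), 0]
  [0, 0, exp(-4*t)]

Strategy: write A = P · J · P⁻¹ where J is a Jordan canonical form, so e^{tA} = P · e^{tJ} · P⁻¹, and e^{tJ} can be computed block-by-block.

A has Jordan form
J =
  [-4,  1,  0]
  [ 0, -4,  0]
  [ 0,  0, -4]
(up to reordering of blocks).

Per-block formulas:
  For a 1×1 block at λ = -4: exp(t · [-4]) = [e^(-4t)].
  For a 2×2 Jordan block J_2(-4): exp(t · J_2(-4)) = e^(-4t)·(I + t·N), where N is the 2×2 nilpotent shift.

After assembling e^{tJ} and conjugating by P, we get:

e^{tA} =
  [exp(-4*t), -t*exp(-4*t), -t*exp(-4*t)]
  [0, exp(-4*t), 0]
  [0, 0, exp(-4*t)]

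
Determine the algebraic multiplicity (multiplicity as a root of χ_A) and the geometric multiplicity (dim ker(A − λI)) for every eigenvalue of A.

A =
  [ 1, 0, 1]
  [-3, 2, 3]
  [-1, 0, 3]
λ = 2: alg = 3, geom = 2

Step 1 — factor the characteristic polynomial to read off the algebraic multiplicities:
  χ_A(x) = (x - 2)^3

Step 2 — compute geometric multiplicities via the rank-nullity identity g(λ) = n − rank(A − λI):
  rank(A − (2)·I) = 1, so dim ker(A − (2)·I) = n − 1 = 2

Summary:
  λ = 2: algebraic multiplicity = 3, geometric multiplicity = 2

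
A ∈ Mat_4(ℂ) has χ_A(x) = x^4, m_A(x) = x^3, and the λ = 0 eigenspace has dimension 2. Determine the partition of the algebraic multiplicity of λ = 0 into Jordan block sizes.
Block sizes for λ = 0: [3, 1]

Step 1 — from the characteristic polynomial, algebraic multiplicity of λ = 0 is 4. From dim ker(A − (0)·I) = 2, there are exactly 2 Jordan blocks for λ = 0.
Step 2 — from the minimal polynomial, the factor (x − 0)^3 tells us the largest block for λ = 0 has size 3.
Step 3 — with total size 4, 2 blocks, and largest block 3, the block sizes (in nonincreasing order) are [3, 1].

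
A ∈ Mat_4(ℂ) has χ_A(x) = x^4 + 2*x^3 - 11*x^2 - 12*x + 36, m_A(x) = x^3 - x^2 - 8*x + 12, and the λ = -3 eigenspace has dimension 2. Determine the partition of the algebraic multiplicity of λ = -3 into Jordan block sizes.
Block sizes for λ = -3: [1, 1]

Step 1 — from the characteristic polynomial, algebraic multiplicity of λ = -3 is 2. From dim ker(A − (-3)·I) = 2, there are exactly 2 Jordan blocks for λ = -3.
Step 2 — from the minimal polynomial, the factor (x + 3) tells us the largest block for λ = -3 has size 1.
Step 3 — with total size 2, 2 blocks, and largest block 1, the block sizes (in nonincreasing order) are [1, 1].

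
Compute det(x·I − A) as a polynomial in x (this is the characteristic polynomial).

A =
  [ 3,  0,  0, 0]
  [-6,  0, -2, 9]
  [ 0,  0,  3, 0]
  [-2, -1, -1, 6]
x^4 - 12*x^3 + 54*x^2 - 108*x + 81

Expanding det(x·I − A) (e.g. by cofactor expansion or by noting that A is similar to its Jordan form J, which has the same characteristic polynomial as A) gives
  χ_A(x) = x^4 - 12*x^3 + 54*x^2 - 108*x + 81
which factors as (x - 3)^4. The eigenvalues (with algebraic multiplicities) are λ = 3 with multiplicity 4.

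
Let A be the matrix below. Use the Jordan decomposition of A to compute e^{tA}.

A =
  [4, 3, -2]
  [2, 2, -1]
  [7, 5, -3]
e^{tA} =
  [t^2*exp(t)/2 + 3*t*exp(t) + exp(t), t^2*exp(t) + 3*t*exp(t), -t^2*exp(t)/2 - 2*t*exp(t)]
  [t^2*exp(t)/2 + 2*t*exp(t), t^2*exp(t) + t*exp(t) + exp(t), -t^2*exp(t)/2 - t*exp(t)]
  [3*t^2*exp(t)/2 + 7*t*exp(t), 3*t^2*exp(t) + 5*t*exp(t), -3*t^2*exp(t)/2 - 4*t*exp(t) + exp(t)]

Strategy: write A = P · J · P⁻¹ where J is a Jordan canonical form, so e^{tA} = P · e^{tJ} · P⁻¹, and e^{tJ} can be computed block-by-block.

A has Jordan form
J =
  [1, 1, 0]
  [0, 1, 1]
  [0, 0, 1]
(up to reordering of blocks).

Per-block formulas:
  For a 3×3 Jordan block J_3(1): exp(t · J_3(1)) = e^(1t)·(I + t·N + (t^2/2)·N^2), where N is the 3×3 nilpotent shift.

After assembling e^{tJ} and conjugating by P, we get:

e^{tA} =
  [t^2*exp(t)/2 + 3*t*exp(t) + exp(t), t^2*exp(t) + 3*t*exp(t), -t^2*exp(t)/2 - 2*t*exp(t)]
  [t^2*exp(t)/2 + 2*t*exp(t), t^2*exp(t) + t*exp(t) + exp(t), -t^2*exp(t)/2 - t*exp(t)]
  [3*t^2*exp(t)/2 + 7*t*exp(t), 3*t^2*exp(t) + 5*t*exp(t), -3*t^2*exp(t)/2 - 4*t*exp(t) + exp(t)]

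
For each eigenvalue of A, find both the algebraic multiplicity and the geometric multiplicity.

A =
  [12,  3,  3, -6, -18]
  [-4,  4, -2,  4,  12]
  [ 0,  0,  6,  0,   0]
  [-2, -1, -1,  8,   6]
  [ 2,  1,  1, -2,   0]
λ = 6: alg = 5, geom = 4

Step 1 — factor the characteristic polynomial to read off the algebraic multiplicities:
  χ_A(x) = (x - 6)^5

Step 2 — compute geometric multiplicities via the rank-nullity identity g(λ) = n − rank(A − λI):
  rank(A − (6)·I) = 1, so dim ker(A − (6)·I) = n − 1 = 4

Summary:
  λ = 6: algebraic multiplicity = 5, geometric multiplicity = 4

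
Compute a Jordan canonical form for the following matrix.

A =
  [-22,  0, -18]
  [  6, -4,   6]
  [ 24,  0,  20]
J_1(-4) ⊕ J_1(-4) ⊕ J_1(2)

The characteristic polynomial is
  det(x·I − A) = x^3 + 6*x^2 - 32 = (x - 2)*(x + 4)^2

Eigenvalues and multiplicities (the geometric multiplicity of λ is n − rank(A − λI), which equals the number of Jordan blocks for λ):
  λ = -4: algebraic multiplicity = 2, geometric multiplicity = 2
  λ = 2: algebraic multiplicity = 1, geometric multiplicity = 1

Determining the block sizes for each eigenvalue:
  λ = -4: gm = am = 2, so every block has size 1 → block sizes [1, 1]
  λ = 2: one block (gm = 1), so the single block has size am = 1 → block sizes [1]

Assembling the blocks gives a Jordan form
J =
  [-4,  0, 0]
  [ 0, -4, 0]
  [ 0,  0, 2]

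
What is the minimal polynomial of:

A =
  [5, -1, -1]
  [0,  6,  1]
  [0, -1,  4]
x^2 - 10*x + 25

The characteristic polynomial is χ_A(x) = (x - 5)^3, so the eigenvalues are known. The minimal polynomial is
  m_A(x) = Π_λ (x − λ)^{k_λ}
where k_λ is the size of the *largest* Jordan block for λ (equivalently, the smallest k with (A − λI)^k v = 0 for every generalised eigenvector v of λ).

  λ = 5: largest Jordan block has size 2, contributing (x − 5)^2

So m_A(x) = (x - 5)^2 = x^2 - 10*x + 25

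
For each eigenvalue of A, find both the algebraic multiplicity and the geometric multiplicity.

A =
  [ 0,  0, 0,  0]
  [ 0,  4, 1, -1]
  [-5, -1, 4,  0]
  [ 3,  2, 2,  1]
λ = 0: alg = 1, geom = 1; λ = 3: alg = 3, geom = 1

Step 1 — factor the characteristic polynomial to read off the algebraic multiplicities:
  χ_A(x) = x*(x - 3)^3

Step 2 — compute geometric multiplicities via the rank-nullity identity g(λ) = n − rank(A − λI):
  rank(A − (0)·I) = 3, so dim ker(A − (0)·I) = n − 3 = 1
  rank(A − (3)·I) = 3, so dim ker(A − (3)·I) = n − 3 = 1

Summary:
  λ = 0: algebraic multiplicity = 1, geometric multiplicity = 1
  λ = 3: algebraic multiplicity = 3, geometric multiplicity = 1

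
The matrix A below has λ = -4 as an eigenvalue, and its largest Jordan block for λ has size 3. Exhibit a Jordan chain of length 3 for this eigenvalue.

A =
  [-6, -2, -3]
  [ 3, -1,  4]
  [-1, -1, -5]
A Jordan chain for λ = -4 of length 3:
v_1 = (1, -1, 0)ᵀ
v_2 = (-2, 3, -1)ᵀ
v_3 = (1, 0, 0)ᵀ

Let N = A − (-4)·I. We want v_3 with N^3 v_3 = 0 but N^2 v_3 ≠ 0; then v_{j-1} := N · v_j for j = 3, …, 2.

Pick v_3 = (1, 0, 0)ᵀ.
Then v_2 = N · v_3 = (-2, 3, -1)ᵀ.
Then v_1 = N · v_2 = (1, -1, 0)ᵀ.

Sanity check: (A − (-4)·I) v_1 = (0, 0, 0)ᵀ = 0. ✓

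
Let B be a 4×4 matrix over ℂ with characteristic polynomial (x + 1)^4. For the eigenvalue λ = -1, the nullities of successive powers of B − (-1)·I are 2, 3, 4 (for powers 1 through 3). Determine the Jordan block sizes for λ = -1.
Block sizes for λ = -1: [3, 1]

From the dimensions of kernels of powers, the number of Jordan blocks of size at least j is d_j − d_{j−1} where d_j = dim ker(N^j) (with d_0 = 0). Computing the differences gives [2, 1, 1].
The number of blocks of size exactly k is (#blocks of size ≥ k) − (#blocks of size ≥ k + 1), so the partition is: 1 block(s) of size 1, 1 block(s) of size 3.
In nonincreasing order the block sizes are [3, 1].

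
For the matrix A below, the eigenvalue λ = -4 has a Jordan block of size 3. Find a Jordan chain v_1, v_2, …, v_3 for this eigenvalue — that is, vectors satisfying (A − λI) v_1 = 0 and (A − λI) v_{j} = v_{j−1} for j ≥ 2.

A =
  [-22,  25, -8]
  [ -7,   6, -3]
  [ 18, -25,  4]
A Jordan chain for λ = -4 of length 3:
v_1 = (5, 2, -5)ᵀ
v_2 = (-18, -7, 18)ᵀ
v_3 = (1, 0, 0)ᵀ

Let N = A − (-4)·I. We want v_3 with N^3 v_3 = 0 but N^2 v_3 ≠ 0; then v_{j-1} := N · v_j for j = 3, …, 2.

Pick v_3 = (1, 0, 0)ᵀ.
Then v_2 = N · v_3 = (-18, -7, 18)ᵀ.
Then v_1 = N · v_2 = (5, 2, -5)ᵀ.

Sanity check: (A − (-4)·I) v_1 = (0, 0, 0)ᵀ = 0. ✓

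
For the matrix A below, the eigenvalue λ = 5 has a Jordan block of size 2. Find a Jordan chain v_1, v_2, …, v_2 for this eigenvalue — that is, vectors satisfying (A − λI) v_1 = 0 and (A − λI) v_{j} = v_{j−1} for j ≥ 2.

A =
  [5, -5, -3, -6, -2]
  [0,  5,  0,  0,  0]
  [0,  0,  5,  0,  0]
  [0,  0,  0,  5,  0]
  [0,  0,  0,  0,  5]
A Jordan chain for λ = 5 of length 2:
v_1 = (-5, 0, 0, 0, 0)ᵀ
v_2 = (0, 1, 0, 0, 0)ᵀ

Let N = A − (5)·I. We want v_2 with N^2 v_2 = 0 but N^1 v_2 ≠ 0; then v_{j-1} := N · v_j for j = 2, …, 2.

Pick v_2 = (0, 1, 0, 0, 0)ᵀ.
Then v_1 = N · v_2 = (-5, 0, 0, 0, 0)ᵀ.

Sanity check: (A − (5)·I) v_1 = (0, 0, 0, 0, 0)ᵀ = 0. ✓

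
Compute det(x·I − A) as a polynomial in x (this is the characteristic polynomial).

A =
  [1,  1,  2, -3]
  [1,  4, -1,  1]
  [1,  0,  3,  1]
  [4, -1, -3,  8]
x^4 - 16*x^3 + 96*x^2 - 256*x + 256

Expanding det(x·I − A) (e.g. by cofactor expansion or by noting that A is similar to its Jordan form J, which has the same characteristic polynomial as A) gives
  χ_A(x) = x^4 - 16*x^3 + 96*x^2 - 256*x + 256
which factors as (x - 4)^4. The eigenvalues (with algebraic multiplicities) are λ = 4 with multiplicity 4.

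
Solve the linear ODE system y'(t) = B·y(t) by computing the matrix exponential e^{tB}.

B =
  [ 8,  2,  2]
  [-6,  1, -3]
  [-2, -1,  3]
e^{tB} =
  [4*t*exp(4*t) + exp(4*t), 2*t*exp(4*t), 2*t*exp(4*t)]
  [-6*t*exp(4*t), -3*t*exp(4*t) + exp(4*t), -3*t*exp(4*t)]
  [-2*t*exp(4*t), -t*exp(4*t), -t*exp(4*t) + exp(4*t)]

Strategy: write B = P · J · P⁻¹ where J is a Jordan canonical form, so e^{tB} = P · e^{tJ} · P⁻¹, and e^{tJ} can be computed block-by-block.

B has Jordan form
J =
  [4, 1, 0]
  [0, 4, 0]
  [0, 0, 4]
(up to reordering of blocks).

Per-block formulas:
  For a 1×1 block at λ = 4: exp(t · [4]) = [e^(4t)].
  For a 2×2 Jordan block J_2(4): exp(t · J_2(4)) = e^(4t)·(I + t·N), where N is the 2×2 nilpotent shift.

After assembling e^{tJ} and conjugating by P, we get:

e^{tB} =
  [4*t*exp(4*t) + exp(4*t), 2*t*exp(4*t), 2*t*exp(4*t)]
  [-6*t*exp(4*t), -3*t*exp(4*t) + exp(4*t), -3*t*exp(4*t)]
  [-2*t*exp(4*t), -t*exp(4*t), -t*exp(4*t) + exp(4*t)]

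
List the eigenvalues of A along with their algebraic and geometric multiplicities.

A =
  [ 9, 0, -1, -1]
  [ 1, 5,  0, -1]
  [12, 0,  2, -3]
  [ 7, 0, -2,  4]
λ = 5: alg = 4, geom = 2

Step 1 — factor the characteristic polynomial to read off the algebraic multiplicities:
  χ_A(x) = (x - 5)^4

Step 2 — compute geometric multiplicities via the rank-nullity identity g(λ) = n − rank(A − λI):
  rank(A − (5)·I) = 2, so dim ker(A − (5)·I) = n − 2 = 2

Summary:
  λ = 5: algebraic multiplicity = 4, geometric multiplicity = 2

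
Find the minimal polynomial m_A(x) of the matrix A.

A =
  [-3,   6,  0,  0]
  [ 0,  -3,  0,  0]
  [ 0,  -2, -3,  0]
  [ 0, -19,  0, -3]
x^2 + 6*x + 9

The characteristic polynomial is χ_A(x) = (x + 3)^4, so the eigenvalues are known. The minimal polynomial is
  m_A(x) = Π_λ (x − λ)^{k_λ}
where k_λ is the size of the *largest* Jordan block for λ (equivalently, the smallest k with (A − λI)^k v = 0 for every generalised eigenvector v of λ).

  λ = -3: largest Jordan block has size 2, contributing (x + 3)^2

So m_A(x) = (x + 3)^2 = x^2 + 6*x + 9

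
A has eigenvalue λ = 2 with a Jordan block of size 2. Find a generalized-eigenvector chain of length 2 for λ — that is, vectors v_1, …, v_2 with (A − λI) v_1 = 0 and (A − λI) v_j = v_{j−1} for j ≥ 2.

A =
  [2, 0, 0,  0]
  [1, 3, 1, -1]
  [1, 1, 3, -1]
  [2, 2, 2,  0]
A Jordan chain for λ = 2 of length 2:
v_1 = (0, 1, 1, 2)ᵀ
v_2 = (1, 0, 0, 0)ᵀ

Let N = A − (2)·I. We want v_2 with N^2 v_2 = 0 but N^1 v_2 ≠ 0; then v_{j-1} := N · v_j for j = 2, …, 2.

Pick v_2 = (1, 0, 0, 0)ᵀ.
Then v_1 = N · v_2 = (0, 1, 1, 2)ᵀ.

Sanity check: (A − (2)·I) v_1 = (0, 0, 0, 0)ᵀ = 0. ✓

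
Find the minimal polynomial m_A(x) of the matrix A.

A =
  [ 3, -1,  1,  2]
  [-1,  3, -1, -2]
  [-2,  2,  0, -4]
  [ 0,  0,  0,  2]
x^2 - 4*x + 4

The characteristic polynomial is χ_A(x) = (x - 2)^4, so the eigenvalues are known. The minimal polynomial is
  m_A(x) = Π_λ (x − λ)^{k_λ}
where k_λ is the size of the *largest* Jordan block for λ (equivalently, the smallest k with (A − λI)^k v = 0 for every generalised eigenvector v of λ).

  λ = 2: largest Jordan block has size 2, contributing (x − 2)^2

So m_A(x) = (x - 2)^2 = x^2 - 4*x + 4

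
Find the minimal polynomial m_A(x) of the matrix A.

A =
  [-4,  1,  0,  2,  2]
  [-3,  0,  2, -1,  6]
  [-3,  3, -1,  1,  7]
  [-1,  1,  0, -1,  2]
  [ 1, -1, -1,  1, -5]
x^3 + 7*x^2 + 16*x + 12

The characteristic polynomial is χ_A(x) = (x + 2)^4*(x + 3), so the eigenvalues are known. The minimal polynomial is
  m_A(x) = Π_λ (x − λ)^{k_λ}
where k_λ is the size of the *largest* Jordan block for λ (equivalently, the smallest k with (A − λI)^k v = 0 for every generalised eigenvector v of λ).

  λ = -3: largest Jordan block has size 1, contributing (x + 3)
  λ = -2: largest Jordan block has size 2, contributing (x + 2)^2

So m_A(x) = (x + 2)^2*(x + 3) = x^3 + 7*x^2 + 16*x + 12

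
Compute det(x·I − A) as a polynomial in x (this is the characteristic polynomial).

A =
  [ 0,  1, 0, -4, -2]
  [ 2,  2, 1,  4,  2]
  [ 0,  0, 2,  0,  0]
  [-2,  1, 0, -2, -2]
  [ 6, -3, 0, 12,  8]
x^5 - 10*x^4 + 40*x^3 - 80*x^2 + 80*x - 32

Expanding det(x·I − A) (e.g. by cofactor expansion or by noting that A is similar to its Jordan form J, which has the same characteristic polynomial as A) gives
  χ_A(x) = x^5 - 10*x^4 + 40*x^3 - 80*x^2 + 80*x - 32
which factors as (x - 2)^5. The eigenvalues (with algebraic multiplicities) are λ = 2 with multiplicity 5.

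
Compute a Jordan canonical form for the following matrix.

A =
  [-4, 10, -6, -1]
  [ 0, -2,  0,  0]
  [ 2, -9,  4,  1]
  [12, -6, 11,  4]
J_2(-2) ⊕ J_2(3)

The characteristic polynomial is
  det(x·I − A) = x^4 - 2*x^3 - 11*x^2 + 12*x + 36 = (x - 3)^2*(x + 2)^2

Eigenvalues and multiplicities (the geometric multiplicity of λ is n − rank(A − λI), which equals the number of Jordan blocks for λ):
  λ = -2: algebraic multiplicity = 2, geometric multiplicity = 1
  λ = 3: algebraic multiplicity = 2, geometric multiplicity = 1

Determining the block sizes for each eigenvalue:
  λ = -2: one block (gm = 1), so the single block has size am = 2 → block sizes [2]
  λ = 3: one block (gm = 1), so the single block has size am = 2 → block sizes [2]

Assembling the blocks gives a Jordan form
J =
  [-2,  1, 0, 0]
  [ 0, -2, 0, 0]
  [ 0,  0, 3, 1]
  [ 0,  0, 0, 3]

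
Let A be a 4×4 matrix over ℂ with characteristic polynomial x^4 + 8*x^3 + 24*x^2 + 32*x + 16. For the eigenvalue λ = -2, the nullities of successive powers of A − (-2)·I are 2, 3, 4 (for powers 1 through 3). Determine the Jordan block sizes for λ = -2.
Block sizes for λ = -2: [3, 1]

From the dimensions of kernels of powers, the number of Jordan blocks of size at least j is d_j − d_{j−1} where d_j = dim ker(N^j) (with d_0 = 0). Computing the differences gives [2, 1, 1].
The number of blocks of size exactly k is (#blocks of size ≥ k) − (#blocks of size ≥ k + 1), so the partition is: 1 block(s) of size 1, 1 block(s) of size 3.
In nonincreasing order the block sizes are [3, 1].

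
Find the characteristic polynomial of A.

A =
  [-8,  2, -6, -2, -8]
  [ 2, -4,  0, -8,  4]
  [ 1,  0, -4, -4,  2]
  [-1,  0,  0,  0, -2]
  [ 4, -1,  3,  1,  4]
x^5 + 12*x^4 + 48*x^3 + 64*x^2

Expanding det(x·I − A) (e.g. by cofactor expansion or by noting that A is similar to its Jordan form J, which has the same characteristic polynomial as A) gives
  χ_A(x) = x^5 + 12*x^4 + 48*x^3 + 64*x^2
which factors as x^2*(x + 4)^3. The eigenvalues (with algebraic multiplicities) are λ = -4 with multiplicity 3, λ = 0 with multiplicity 2.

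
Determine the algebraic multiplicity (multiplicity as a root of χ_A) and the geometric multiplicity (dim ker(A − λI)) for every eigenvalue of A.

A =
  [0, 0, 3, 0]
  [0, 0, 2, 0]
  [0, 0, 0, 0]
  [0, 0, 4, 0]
λ = 0: alg = 4, geom = 3

Step 1 — factor the characteristic polynomial to read off the algebraic multiplicities:
  χ_A(x) = x^4

Step 2 — compute geometric multiplicities via the rank-nullity identity g(λ) = n − rank(A − λI):
  rank(A − (0)·I) = 1, so dim ker(A − (0)·I) = n − 1 = 3

Summary:
  λ = 0: algebraic multiplicity = 4, geometric multiplicity = 3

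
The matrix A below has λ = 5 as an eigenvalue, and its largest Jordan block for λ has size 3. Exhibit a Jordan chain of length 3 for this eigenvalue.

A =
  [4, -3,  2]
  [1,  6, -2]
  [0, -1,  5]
A Jordan chain for λ = 5 of length 3:
v_1 = (-2, 0, -1)ᵀ
v_2 = (-1, 1, 0)ᵀ
v_3 = (1, 0, 0)ᵀ

Let N = A − (5)·I. We want v_3 with N^3 v_3 = 0 but N^2 v_3 ≠ 0; then v_{j-1} := N · v_j for j = 3, …, 2.

Pick v_3 = (1, 0, 0)ᵀ.
Then v_2 = N · v_3 = (-1, 1, 0)ᵀ.
Then v_1 = N · v_2 = (-2, 0, -1)ᵀ.

Sanity check: (A − (5)·I) v_1 = (0, 0, 0)ᵀ = 0. ✓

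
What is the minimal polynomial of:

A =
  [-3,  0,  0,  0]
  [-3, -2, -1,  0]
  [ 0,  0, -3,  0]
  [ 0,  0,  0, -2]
x^2 + 5*x + 6

The characteristic polynomial is χ_A(x) = (x + 2)^2*(x + 3)^2, so the eigenvalues are known. The minimal polynomial is
  m_A(x) = Π_λ (x − λ)^{k_λ}
where k_λ is the size of the *largest* Jordan block for λ (equivalently, the smallest k with (A − λI)^k v = 0 for every generalised eigenvector v of λ).

  λ = -3: largest Jordan block has size 1, contributing (x + 3)
  λ = -2: largest Jordan block has size 1, contributing (x + 2)

So m_A(x) = (x + 2)*(x + 3) = x^2 + 5*x + 6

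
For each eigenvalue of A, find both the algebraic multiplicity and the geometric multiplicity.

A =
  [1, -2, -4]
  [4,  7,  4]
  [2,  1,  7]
λ = 5: alg = 3, geom = 2

Step 1 — factor the characteristic polynomial to read off the algebraic multiplicities:
  χ_A(x) = (x - 5)^3

Step 2 — compute geometric multiplicities via the rank-nullity identity g(λ) = n − rank(A − λI):
  rank(A − (5)·I) = 1, so dim ker(A − (5)·I) = n − 1 = 2

Summary:
  λ = 5: algebraic multiplicity = 3, geometric multiplicity = 2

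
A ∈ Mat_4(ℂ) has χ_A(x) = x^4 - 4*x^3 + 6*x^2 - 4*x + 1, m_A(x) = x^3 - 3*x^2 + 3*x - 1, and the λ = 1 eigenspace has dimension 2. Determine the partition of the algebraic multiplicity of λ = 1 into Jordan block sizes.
Block sizes for λ = 1: [3, 1]

Step 1 — from the characteristic polynomial, algebraic multiplicity of λ = 1 is 4. From dim ker(A − (1)·I) = 2, there are exactly 2 Jordan blocks for λ = 1.
Step 2 — from the minimal polynomial, the factor (x − 1)^3 tells us the largest block for λ = 1 has size 3.
Step 3 — with total size 4, 2 blocks, and largest block 3, the block sizes (in nonincreasing order) are [3, 1].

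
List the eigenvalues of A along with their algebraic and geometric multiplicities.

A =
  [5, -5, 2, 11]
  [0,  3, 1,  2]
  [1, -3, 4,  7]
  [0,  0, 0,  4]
λ = 4: alg = 4, geom = 2

Step 1 — factor the characteristic polynomial to read off the algebraic multiplicities:
  χ_A(x) = (x - 4)^4

Step 2 — compute geometric multiplicities via the rank-nullity identity g(λ) = n − rank(A − λI):
  rank(A − (4)·I) = 2, so dim ker(A − (4)·I) = n − 2 = 2

Summary:
  λ = 4: algebraic multiplicity = 4, geometric multiplicity = 2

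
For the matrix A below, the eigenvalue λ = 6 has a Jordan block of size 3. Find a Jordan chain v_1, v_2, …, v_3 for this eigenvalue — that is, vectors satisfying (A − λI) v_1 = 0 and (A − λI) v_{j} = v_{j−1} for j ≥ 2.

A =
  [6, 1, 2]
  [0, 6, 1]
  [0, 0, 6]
A Jordan chain for λ = 6 of length 3:
v_1 = (1, 0, 0)ᵀ
v_2 = (2, 1, 0)ᵀ
v_3 = (0, 0, 1)ᵀ

Let N = A − (6)·I. We want v_3 with N^3 v_3 = 0 but N^2 v_3 ≠ 0; then v_{j-1} := N · v_j for j = 3, …, 2.

Pick v_3 = (0, 0, 1)ᵀ.
Then v_2 = N · v_3 = (2, 1, 0)ᵀ.
Then v_1 = N · v_2 = (1, 0, 0)ᵀ.

Sanity check: (A − (6)·I) v_1 = (0, 0, 0)ᵀ = 0. ✓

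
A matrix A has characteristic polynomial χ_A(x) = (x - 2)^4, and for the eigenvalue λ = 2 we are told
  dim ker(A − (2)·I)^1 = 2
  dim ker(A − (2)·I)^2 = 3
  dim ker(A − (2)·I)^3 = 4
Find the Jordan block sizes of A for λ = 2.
Block sizes for λ = 2: [3, 1]

From the dimensions of kernels of powers, the number of Jordan blocks of size at least j is d_j − d_{j−1} where d_j = dim ker(N^j) (with d_0 = 0). Computing the differences gives [2, 1, 1].
The number of blocks of size exactly k is (#blocks of size ≥ k) − (#blocks of size ≥ k + 1), so the partition is: 1 block(s) of size 1, 1 block(s) of size 3.
In nonincreasing order the block sizes are [3, 1].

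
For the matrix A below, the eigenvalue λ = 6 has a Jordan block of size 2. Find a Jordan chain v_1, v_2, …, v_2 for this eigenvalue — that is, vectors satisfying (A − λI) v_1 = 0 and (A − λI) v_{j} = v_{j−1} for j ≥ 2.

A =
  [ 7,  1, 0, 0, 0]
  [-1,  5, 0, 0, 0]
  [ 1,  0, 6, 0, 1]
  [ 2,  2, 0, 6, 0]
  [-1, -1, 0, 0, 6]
A Jordan chain for λ = 6 of length 2:
v_1 = (1, -1, 1, 2, -1)ᵀ
v_2 = (1, 0, 0, 0, 0)ᵀ

Let N = A − (6)·I. We want v_2 with N^2 v_2 = 0 but N^1 v_2 ≠ 0; then v_{j-1} := N · v_j for j = 2, …, 2.

Pick v_2 = (1, 0, 0, 0, 0)ᵀ.
Then v_1 = N · v_2 = (1, -1, 1, 2, -1)ᵀ.

Sanity check: (A − (6)·I) v_1 = (0, 0, 0, 0, 0)ᵀ = 0. ✓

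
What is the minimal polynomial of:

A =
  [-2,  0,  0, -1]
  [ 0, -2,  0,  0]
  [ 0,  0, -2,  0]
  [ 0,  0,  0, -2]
x^2 + 4*x + 4

The characteristic polynomial is χ_A(x) = (x + 2)^4, so the eigenvalues are known. The minimal polynomial is
  m_A(x) = Π_λ (x − λ)^{k_λ}
where k_λ is the size of the *largest* Jordan block for λ (equivalently, the smallest k with (A − λI)^k v = 0 for every generalised eigenvector v of λ).

  λ = -2: largest Jordan block has size 2, contributing (x + 2)^2

So m_A(x) = (x + 2)^2 = x^2 + 4*x + 4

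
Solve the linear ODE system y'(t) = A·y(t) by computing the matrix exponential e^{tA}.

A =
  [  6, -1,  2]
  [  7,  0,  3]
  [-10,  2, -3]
e^{tA} =
  [-t^2*exp(t) + 5*t*exp(t) + exp(t), -t*exp(t), -t^2*exp(t)/2 + 2*t*exp(t)]
  [-t^2*exp(t) + 7*t*exp(t), -t*exp(t) + exp(t), -t^2*exp(t)/2 + 3*t*exp(t)]
  [2*t^2*exp(t) - 10*t*exp(t), 2*t*exp(t), t^2*exp(t) - 4*t*exp(t) + exp(t)]

Strategy: write A = P · J · P⁻¹ where J is a Jordan canonical form, so e^{tA} = P · e^{tJ} · P⁻¹, and e^{tJ} can be computed block-by-block.

A has Jordan form
J =
  [1, 1, 0]
  [0, 1, 1]
  [0, 0, 1]
(up to reordering of blocks).

Per-block formulas:
  For a 3×3 Jordan block J_3(1): exp(t · J_3(1)) = e^(1t)·(I + t·N + (t^2/2)·N^2), where N is the 3×3 nilpotent shift.

After assembling e^{tJ} and conjugating by P, we get:

e^{tA} =
  [-t^2*exp(t) + 5*t*exp(t) + exp(t), -t*exp(t), -t^2*exp(t)/2 + 2*t*exp(t)]
  [-t^2*exp(t) + 7*t*exp(t), -t*exp(t) + exp(t), -t^2*exp(t)/2 + 3*t*exp(t)]
  [2*t^2*exp(t) - 10*t*exp(t), 2*t*exp(t), t^2*exp(t) - 4*t*exp(t) + exp(t)]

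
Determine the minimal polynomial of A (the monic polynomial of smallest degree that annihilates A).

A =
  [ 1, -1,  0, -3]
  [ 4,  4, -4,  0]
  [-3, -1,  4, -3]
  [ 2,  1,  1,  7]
x^3 - 12*x^2 + 48*x - 64

The characteristic polynomial is χ_A(x) = (x - 4)^4, so the eigenvalues are known. The minimal polynomial is
  m_A(x) = Π_λ (x − λ)^{k_λ}
where k_λ is the size of the *largest* Jordan block for λ (equivalently, the smallest k with (A − λI)^k v = 0 for every generalised eigenvector v of λ).

  λ = 4: largest Jordan block has size 3, contributing (x − 4)^3

So m_A(x) = (x - 4)^3 = x^3 - 12*x^2 + 48*x - 64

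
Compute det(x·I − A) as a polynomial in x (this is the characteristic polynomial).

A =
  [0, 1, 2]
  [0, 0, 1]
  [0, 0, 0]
x^3

Expanding det(x·I − A) (e.g. by cofactor expansion or by noting that A is similar to its Jordan form J, which has the same characteristic polynomial as A) gives
  χ_A(x) = x^3
which factors as x^3. The eigenvalues (with algebraic multiplicities) are λ = 0 with multiplicity 3.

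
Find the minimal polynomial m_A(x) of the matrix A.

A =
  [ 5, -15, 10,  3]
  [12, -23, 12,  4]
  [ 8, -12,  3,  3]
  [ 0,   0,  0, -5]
x^2 + 10*x + 25

The characteristic polynomial is χ_A(x) = (x + 5)^4, so the eigenvalues are known. The minimal polynomial is
  m_A(x) = Π_λ (x − λ)^{k_λ}
where k_λ is the size of the *largest* Jordan block for λ (equivalently, the smallest k with (A − λI)^k v = 0 for every generalised eigenvector v of λ).

  λ = -5: largest Jordan block has size 2, contributing (x + 5)^2

So m_A(x) = (x + 5)^2 = x^2 + 10*x + 25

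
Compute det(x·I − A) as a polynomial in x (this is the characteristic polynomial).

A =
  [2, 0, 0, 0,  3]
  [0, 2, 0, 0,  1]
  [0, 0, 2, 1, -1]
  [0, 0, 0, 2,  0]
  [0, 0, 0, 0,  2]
x^5 - 10*x^4 + 40*x^3 - 80*x^2 + 80*x - 32

Expanding det(x·I − A) (e.g. by cofactor expansion or by noting that A is similar to its Jordan form J, which has the same characteristic polynomial as A) gives
  χ_A(x) = x^5 - 10*x^4 + 40*x^3 - 80*x^2 + 80*x - 32
which factors as (x - 2)^5. The eigenvalues (with algebraic multiplicities) are λ = 2 with multiplicity 5.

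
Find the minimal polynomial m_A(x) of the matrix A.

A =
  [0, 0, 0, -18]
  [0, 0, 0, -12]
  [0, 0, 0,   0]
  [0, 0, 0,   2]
x^2 - 2*x

The characteristic polynomial is χ_A(x) = x^3*(x - 2), so the eigenvalues are known. The minimal polynomial is
  m_A(x) = Π_λ (x − λ)^{k_λ}
where k_λ is the size of the *largest* Jordan block for λ (equivalently, the smallest k with (A − λI)^k v = 0 for every generalised eigenvector v of λ).

  λ = 0: largest Jordan block has size 1, contributing (x − 0)
  λ = 2: largest Jordan block has size 1, contributing (x − 2)

So m_A(x) = x*(x - 2) = x^2 - 2*x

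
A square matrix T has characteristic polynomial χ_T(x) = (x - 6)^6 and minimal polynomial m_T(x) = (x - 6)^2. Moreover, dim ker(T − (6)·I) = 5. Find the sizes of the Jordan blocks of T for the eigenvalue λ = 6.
Block sizes for λ = 6: [2, 1, 1, 1, 1]

Step 1 — from the characteristic polynomial, algebraic multiplicity of λ = 6 is 6. From dim ker(T − (6)·I) = 5, there are exactly 5 Jordan blocks for λ = 6.
Step 2 — from the minimal polynomial, the factor (x − 6)^2 tells us the largest block for λ = 6 has size 2.
Step 3 — with total size 6, 5 blocks, and largest block 2, the block sizes (in nonincreasing order) are [2, 1, 1, 1, 1].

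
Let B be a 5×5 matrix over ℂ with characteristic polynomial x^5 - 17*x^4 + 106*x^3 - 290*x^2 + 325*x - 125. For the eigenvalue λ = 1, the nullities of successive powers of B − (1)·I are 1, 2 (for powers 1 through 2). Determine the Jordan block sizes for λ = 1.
Block sizes for λ = 1: [2]

From the dimensions of kernels of powers, the number of Jordan blocks of size at least j is d_j − d_{j−1} where d_j = dim ker(N^j) (with d_0 = 0). Computing the differences gives [1, 1].
The number of blocks of size exactly k is (#blocks of size ≥ k) − (#blocks of size ≥ k + 1), so the partition is: 1 block(s) of size 2.
In nonincreasing order the block sizes are [2].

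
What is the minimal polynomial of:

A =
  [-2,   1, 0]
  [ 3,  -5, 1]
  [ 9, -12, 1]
x^3 + 6*x^2 + 12*x + 8

The characteristic polynomial is χ_A(x) = (x + 2)^3, so the eigenvalues are known. The minimal polynomial is
  m_A(x) = Π_λ (x − λ)^{k_λ}
where k_λ is the size of the *largest* Jordan block for λ (equivalently, the smallest k with (A − λI)^k v = 0 for every generalised eigenvector v of λ).

  λ = -2: largest Jordan block has size 3, contributing (x + 2)^3

So m_A(x) = (x + 2)^3 = x^3 + 6*x^2 + 12*x + 8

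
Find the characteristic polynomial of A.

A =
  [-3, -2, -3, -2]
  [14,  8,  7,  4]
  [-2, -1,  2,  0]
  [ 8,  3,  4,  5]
x^4 - 12*x^3 + 54*x^2 - 108*x + 81

Expanding det(x·I − A) (e.g. by cofactor expansion or by noting that A is similar to its Jordan form J, which has the same characteristic polynomial as A) gives
  χ_A(x) = x^4 - 12*x^3 + 54*x^2 - 108*x + 81
which factors as (x - 3)^4. The eigenvalues (with algebraic multiplicities) are λ = 3 with multiplicity 4.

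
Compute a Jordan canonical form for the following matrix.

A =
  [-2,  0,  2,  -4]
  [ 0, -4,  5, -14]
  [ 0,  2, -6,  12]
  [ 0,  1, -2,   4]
J_3(-2) ⊕ J_1(-2)

The characteristic polynomial is
  det(x·I − A) = x^4 + 8*x^3 + 24*x^2 + 32*x + 16 = (x + 2)^4

Eigenvalues and multiplicities (the geometric multiplicity of λ is n − rank(A − λI), which equals the number of Jordan blocks for λ):
  λ = -2: algebraic multiplicity = 4, geometric multiplicity = 2

Determining the block sizes for each eigenvalue:
  λ = -2: with am = 4 and gm = 2, the partition is not yet determined (e.g. several partitions of 4 into 2 parts exist). Let N = A − (-2)·I. Computing rank(N^1) = 2, rank(N^2) = 1, rank(N^3) = 0; the number of blocks of size ≥ j is rank(N^{j−1}) − rank(N^j), giving [2, 1, 1]. So we have 1 block(s) of size 3, 1 block(s) of size 1 → block sizes [3, 1]

Assembling the blocks gives a Jordan form
J =
  [-2,  1,  0,  0]
  [ 0, -2,  1,  0]
  [ 0,  0, -2,  0]
  [ 0,  0,  0, -2]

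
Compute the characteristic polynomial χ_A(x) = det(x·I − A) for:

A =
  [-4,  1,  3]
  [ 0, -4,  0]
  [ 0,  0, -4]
x^3 + 12*x^2 + 48*x + 64

Expanding det(x·I − A) (e.g. by cofactor expansion or by noting that A is similar to its Jordan form J, which has the same characteristic polynomial as A) gives
  χ_A(x) = x^3 + 12*x^2 + 48*x + 64
which factors as (x + 4)^3. The eigenvalues (with algebraic multiplicities) are λ = -4 with multiplicity 3.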